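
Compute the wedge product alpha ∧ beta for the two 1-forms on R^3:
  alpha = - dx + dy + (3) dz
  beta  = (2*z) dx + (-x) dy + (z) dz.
alpha ∧ beta = (x - 2*z) dx ∧ dy + (-7*z) dx ∧ dz + (3*x + z) dy ∧ dz

Distribute the wedge, using dx_i ∧ dx_j = -dx_j ∧ dx_i and dx_i ∧ dx_i = 0. For each pair (i, j) with i < j, the coefficient of dx_i ∧ dx_j in alpha ∧ beta is (alpha_i * beta_j - alpha_j * beta_i). Collecting: alpha ∧ beta = (x - 2*z) dx ∧ dy + (-7*z) dx ∧ dz + (3*x + z) dy ∧ dz.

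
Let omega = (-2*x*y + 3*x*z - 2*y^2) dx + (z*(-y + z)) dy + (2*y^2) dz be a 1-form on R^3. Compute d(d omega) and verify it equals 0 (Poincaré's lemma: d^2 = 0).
d(d omega) = 0

Step 1: d omega = sum_{i<j} (∂f_j/∂x_i - ∂f_i/∂x_j) dx_i ∧ dx_j:
  coeff of dx ∧ dy: 2*x + 4*y
  coeff of dx ∧ dz: -3*x
  coeff of dy ∧ dz: 5*y - 2*z
Step 2: Apply d again to each 2-form coefficient. The only possible 3-form in R^3 is dx ∧ dy ∧ dz, with coefficient
  ∂(coeff of dy∧dz)/∂x - ∂(coeff of dx∧dz)/∂y + ∂(coeff of dx∧dy)/∂z
  = ∂/∂x (5*y - 2*z) - ∂/∂y (-3*x) + ∂/∂z (2*x + 4*y).
Each of these terms simplifies to sums of mixed partials that cancel in pairs. The result is 0 (by equality of mixed partials for smooth functions — Schwarz / Clairaut).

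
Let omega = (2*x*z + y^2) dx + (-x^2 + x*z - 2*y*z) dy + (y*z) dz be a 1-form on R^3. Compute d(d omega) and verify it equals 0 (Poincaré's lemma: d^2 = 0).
d(d omega) = 0

Step 1: d omega = sum_{i<j} (∂f_j/∂x_i - ∂f_i/∂x_j) dx_i ∧ dx_j:
  coeff of dx ∧ dy: -2*x - 2*y + z
  coeff of dx ∧ dz: -2*x
  coeff of dy ∧ dz: -x + 2*y + z
Step 2: Apply d again to each 2-form coefficient. The only possible 3-form in R^3 is dx ∧ dy ∧ dz, with coefficient
  ∂(coeff of dy∧dz)/∂x - ∂(coeff of dx∧dz)/∂y + ∂(coeff of dx∧dy)/∂z
  = ∂/∂x (-x + 2*y + z) - ∂/∂y (-2*x) + ∂/∂z (-2*x - 2*y + z).
Each of these terms simplifies to sums of mixed partials that cancel in pairs. The result is 0 (by equality of mixed partials for smooth functions — Schwarz / Clairaut).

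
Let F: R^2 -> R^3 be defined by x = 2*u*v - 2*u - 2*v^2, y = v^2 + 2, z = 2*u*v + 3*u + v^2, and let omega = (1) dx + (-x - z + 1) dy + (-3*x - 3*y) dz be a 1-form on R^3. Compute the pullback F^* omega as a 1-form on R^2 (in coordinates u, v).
F^* omega = (-12*u*v^2 - 6*u*v + 18*u + 6*v^3 + 9*v^2 - 10*v - 20) du + (-12*u^2*v + 12*u^2 - 14*u*v^2 + 10*u*v - 10*u + 8*v^3 - 14*v) dv

Using F^*(f dg) = (f ∘ F) d(g ∘ F), substitute each coordinate x_i by F_i(u, v) in f_i, and replace dx_i by d F_i = (∂F_i/∂u) du + (∂F_i/∂v) dv.
  For the x component: f_1(F) = 1; d F_1 = (2*v - 2) du + (2*u - 4*v) dv
  For the y component: f_2(F) = -4*u*v - u + v^2 + 1; d F_2 = (0) du + (2*v) dv
  For the z component: f_3(F) = -6*u*v + 6*u + 3*v^2 - 6; d F_3 = (2*v + 3) du + (2*u + 2*v) dv
Combining and collecting du, dv coefficients:
  coeff of du: -12*u*v^2 - 6*u*v + 18*u + 6*v^3 + 9*v^2 - 10*v - 20
  coeff of dv: -12*u^2*v + 12*u^2 - 14*u*v^2 + 10*u*v - 10*u + 8*v^3 - 14*v
F^* omega = (-12*u*v^2 - 6*u*v + 18*u + 6*v^3 + 9*v^2 - 10*v - 20) du + (-12*u^2*v + 12*u^2 - 14*u*v^2 + 10*u*v - 10*u + 8*v^3 - 14*v) dv.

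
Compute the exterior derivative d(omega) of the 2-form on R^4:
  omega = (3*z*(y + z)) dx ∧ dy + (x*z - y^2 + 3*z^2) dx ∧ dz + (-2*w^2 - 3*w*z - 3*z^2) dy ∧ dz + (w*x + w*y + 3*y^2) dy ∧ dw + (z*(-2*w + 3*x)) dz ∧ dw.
d(omega) = (5*y + 6*z) dx ∧ dy ∧ dz + (-4*w - 3*z) dy ∧ dz ∧ dw + (w) dx ∧ dy ∧ dw + (3*z) dx ∧ dz ∧ dw

For a 2-form omega = sum_{i<j} g_{ij} dx_i ∧ dx_j, the exterior derivative is
  d(omega) = sum_{i<j} d(g_{ij}) ∧ dx_i ∧ dx_j = sum_{i<j, k} (∂g_{ij}/∂x_k) dx_k ∧ dx_i ∧ dx_j.
Expand each term, using dx_k ∧ dx_i ∧ dx_j = sgn(permutation) dx_{(a)} ∧ dx_{(b)} ∧ dx_{(c)} with (a < b < c) sorted:
  d(3*z*(y + z)) includes (∂/∂z)(3*z*(y + z)) dz = (3*y + 6*z) dz, which multiplied by dx ∧ dy gives (3*y + 6*z) dx ∧ dy ∧ dz
  d(x*z - y^2 + 3*z^2) includes (∂/∂y)(x*z - y^2 + 3*z^2) dy = (-2*y) dy, which multiplied by dx ∧ dz gives (2*y) dx ∧ dy ∧ dz
  d(-2*w^2 - 3*w*z - 3*z^2) includes (∂/∂w)(-2*w^2 - 3*w*z - 3*z^2) dw = (-4*w - 3*z) dw, which multiplied by dy ∧ dz gives (-4*w - 3*z) dy ∧ dz ∧ dw
  d(w*x + w*y + 3*y^2) includes (∂/∂x)(w*x + w*y + 3*y^2) dx = (w) dx, which multiplied by dy ∧ dw gives (w) dx ∧ dy ∧ dw
  d(z*(-2*w + 3*x)) includes (∂/∂x)(z*(-2*w + 3*x)) dx = (3*z) dx, which multiplied by dz ∧ dw gives (3*z) dx ∧ dz ∧ dw
Collecting like 3-forms: d(omega) = (5*y + 6*z) dx ∧ dy ∧ dz + (-4*w - 3*z) dy ∧ dz ∧ dw + (w) dx ∧ dy ∧ dw + (3*z) dx ∧ dz ∧ dw.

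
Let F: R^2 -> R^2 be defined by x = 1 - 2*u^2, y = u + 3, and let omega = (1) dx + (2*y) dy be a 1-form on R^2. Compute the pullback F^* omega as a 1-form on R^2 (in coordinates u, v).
F^* omega = (6 - 2*u) du

Using F^*(f dg) = (f ∘ F) d(g ∘ F), substitute each coordinate x_i by F_i(u, v) in f_i, and replace dx_i by d F_i = (∂F_i/∂u) du + (∂F_i/∂v) dv.
  For the x component: f_1(F) = 1; d F_1 = (-4*u) du + (0) dv
  For the y component: f_2(F) = 2*u + 6; d F_2 = (1) du + (0) dv
Combining and collecting du, dv coefficients:
  coeff of du: 6 - 2*u
  coeff of dv: 0
F^* omega = (6 - 2*u) du.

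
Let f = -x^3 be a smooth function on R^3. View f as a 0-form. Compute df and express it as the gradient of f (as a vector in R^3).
df = (-3*x^2) dx + (0) dy + (0) dz; grad f = (-3*x^2, 0, 0)

For a 0-form f, d f = (∂f/∂x) dx + (∂f/∂y) dy + (∂f/∂z) dz. The components of the vector representation are exactly the entries of grad f in Cartesian coordinates:
  ∂f/∂x = -3*x^2
  ∂f/∂y = 0
  ∂f/∂z = 0.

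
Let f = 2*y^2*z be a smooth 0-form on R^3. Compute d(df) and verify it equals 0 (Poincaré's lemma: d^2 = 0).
d(df) = 0

Step 1: df = sum_i (∂f/∂x_i) dx_i = (0) dx + (4*y*z) dy + (2*y^2) dz.
Step 2: Apply d again. Using the 1-form formula, the coefficient of dx ∧ dy in d(df) is ∂^2 f/∂x ∂y - ∂^2 f/∂y ∂x = (0) - (0) = 0 (equality of mixed partials for smooth f).
Similarly for dx ∧ dz and dy ∧ dz — all coefficients vanish. So d(df) = 0.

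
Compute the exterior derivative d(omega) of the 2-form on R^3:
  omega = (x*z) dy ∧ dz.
d(omega) = (z) dx ∧ dy ∧ dz

For a 2-form omega = sum_{i<j} g_{ij} dx_i ∧ dx_j, the exterior derivative is
  d(omega) = sum_{i<j} d(g_{ij}) ∧ dx_i ∧ dx_j = sum_{i<j, k} (∂g_{ij}/∂x_k) dx_k ∧ dx_i ∧ dx_j.
Expand each term, using dx_k ∧ dx_i ∧ dx_j = sgn(permutation) dx_{(a)} ∧ dx_{(b)} ∧ dx_{(c)} with (a < b < c) sorted:
  d(x*z) includes (∂/∂x)(x*z) dx = (z) dx, which multiplied by dy ∧ dz gives (z) dx ∧ dy ∧ dz
Collecting like 3-forms: d(omega) = (z) dx ∧ dy ∧ dz.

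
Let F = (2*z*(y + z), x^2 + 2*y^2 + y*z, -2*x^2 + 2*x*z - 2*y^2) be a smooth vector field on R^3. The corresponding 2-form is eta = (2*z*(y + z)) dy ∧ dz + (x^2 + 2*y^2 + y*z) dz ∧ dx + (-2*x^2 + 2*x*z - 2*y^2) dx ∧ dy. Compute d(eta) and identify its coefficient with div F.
d(eta) = (2*x + 4*y + z) dx ∧ dy ∧ dz; div F = 2*x + 4*y + z

For a 2-form in R^3 of the form above, applying d gives a 3-form with coefficient ∂P/∂x + ∂Q/∂y + ∂R/∂z:
  ∂P/∂x = 0
  ∂Q/∂y = 4*y + z
  ∂R/∂z = 2*x
Sum = 2*x + 4*y + z, which is exactly div F.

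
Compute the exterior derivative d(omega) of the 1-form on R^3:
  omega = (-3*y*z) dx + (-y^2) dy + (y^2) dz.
d(omega) = (3*z) dx ∧ dy + (3*y) dx ∧ dz + (2*y) dy ∧ dz

For a 1-form omega = sum_i f_i dx_i, the exterior derivative is
  d(omega) = sum_{i < j} (∂f_j/∂x_i - ∂f_i/∂x_j) dx_i ∧ dx_j.
  coefficient of dx ∧ dy: ∂f_2/∂x - ∂f_1/∂y = ∂(-y^2)/∂x - ∂(-3*y*z)/∂y = 3*z
  coefficient of dx ∧ dz: ∂f_3/∂x - ∂f_1/∂z = ∂(y^2)/∂x - ∂(-3*y*z)/∂z = 3*y
  coefficient of dy ∧ dz: ∂f_3/∂y - ∂f_2/∂z = ∂(y^2)/∂y - ∂(-y^2)/∂z = 2*y
Assembling: d(omega) = (3*z) dx ∧ dy + (3*y) dx ∧ dz + (2*y) dy ∧ dz.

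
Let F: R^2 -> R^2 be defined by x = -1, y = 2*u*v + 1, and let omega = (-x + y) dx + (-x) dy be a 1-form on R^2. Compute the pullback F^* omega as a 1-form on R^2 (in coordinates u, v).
F^* omega = (2*v) du + (2*u) dv

Using F^*(f dg) = (f ∘ F) d(g ∘ F), substitute each coordinate x_i by F_i(u, v) in f_i, and replace dx_i by d F_i = (∂F_i/∂u) du + (∂F_i/∂v) dv.
  For the x component: f_1(F) = 2*u*v + 2; d F_1 = (0) du + (0) dv
  For the y component: f_2(F) = 1; d F_2 = (2*v) du + (2*u) dv
Combining and collecting du, dv coefficients:
  coeff of du: 2*v
  coeff of dv: 2*u
F^* omega = (2*v) du + (2*u) dv.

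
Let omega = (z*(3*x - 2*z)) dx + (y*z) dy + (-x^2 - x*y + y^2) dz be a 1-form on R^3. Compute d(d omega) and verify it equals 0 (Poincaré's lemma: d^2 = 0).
d(d omega) = 0

Step 1: d omega = sum_{i<j} (∂f_j/∂x_i - ∂f_i/∂x_j) dx_i ∧ dx_j:
  coeff of dx ∧ dy: 0
  coeff of dx ∧ dz: -5*x - y + 4*z
  coeff of dy ∧ dz: -x + y
Step 2: Apply d again to each 2-form coefficient. The only possible 3-form in R^3 is dx ∧ dy ∧ dz, with coefficient
  ∂(coeff of dy∧dz)/∂x - ∂(coeff of dx∧dz)/∂y + ∂(coeff of dx∧dy)/∂z
  = ∂/∂x (-x + y) - ∂/∂y (-5*x - y + 4*z) + ∂/∂z (0).
Each of these terms simplifies to sums of mixed partials that cancel in pairs. The result is 0 (by equality of mixed partials for smooth functions — Schwarz / Clairaut).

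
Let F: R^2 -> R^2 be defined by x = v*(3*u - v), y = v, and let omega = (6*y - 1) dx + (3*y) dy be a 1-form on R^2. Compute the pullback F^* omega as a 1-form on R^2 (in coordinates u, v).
F^* omega = (3*v*(6*v - 1)) du + (18*u*v - 3*u - 12*v^2 + 5*v) dv

Using F^*(f dg) = (f ∘ F) d(g ∘ F), substitute each coordinate x_i by F_i(u, v) in f_i, and replace dx_i by d F_i = (∂F_i/∂u) du + (∂F_i/∂v) dv.
  For the x component: f_1(F) = 6*v - 1; d F_1 = (3*v) du + (3*u - 2*v) dv
  For the y component: f_2(F) = 3*v; d F_2 = (0) du + (1) dv
Combining and collecting du, dv coefficients:
  coeff of du: 3*v*(6*v - 1)
  coeff of dv: 18*u*v - 3*u - 12*v^2 + 5*v
F^* omega = (3*v*(6*v - 1)) du + (18*u*v - 3*u - 12*v^2 + 5*v) dv.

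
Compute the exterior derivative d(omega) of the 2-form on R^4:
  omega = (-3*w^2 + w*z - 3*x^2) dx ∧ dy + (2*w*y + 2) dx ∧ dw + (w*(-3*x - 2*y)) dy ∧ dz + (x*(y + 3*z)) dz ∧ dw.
d(omega) = (-2*w) dx ∧ dy ∧ dz + (-8*w + z) dx ∧ dy ∧ dw + (-2*x - 2*y) dy ∧ dz ∧ dw + (y + 3*z) dx ∧ dz ∧ dw

For a 2-form omega = sum_{i<j} g_{ij} dx_i ∧ dx_j, the exterior derivative is
  d(omega) = sum_{i<j} d(g_{ij}) ∧ dx_i ∧ dx_j = sum_{i<j, k} (∂g_{ij}/∂x_k) dx_k ∧ dx_i ∧ dx_j.
Expand each term, using dx_k ∧ dx_i ∧ dx_j = sgn(permutation) dx_{(a)} ∧ dx_{(b)} ∧ dx_{(c)} with (a < b < c) sorted:
  d(-3*w^2 + w*z - 3*x^2) includes (∂/∂z)(-3*w^2 + w*z - 3*x^2) dz = (w) dz, which multiplied by dx ∧ dy gives (w) dx ∧ dy ∧ dz
  d(-3*w^2 + w*z - 3*x^2) includes (∂/∂w)(-3*w^2 + w*z - 3*x^2) dw = (-6*w + z) dw, which multiplied by dx ∧ dy gives (-6*w + z) dx ∧ dy ∧ dw
  d(2*w*y + 2) includes (∂/∂y)(2*w*y + 2) dy = (2*w) dy, which multiplied by dx ∧ dw gives (-2*w) dx ∧ dy ∧ dw
  d(w*(-3*x - 2*y)) includes (∂/∂x)(w*(-3*x - 2*y)) dx = (-3*w) dx, which multiplied by dy ∧ dz gives (-3*w) dx ∧ dy ∧ dz
  d(w*(-3*x - 2*y)) includes (∂/∂w)(w*(-3*x - 2*y)) dw = (-3*x - 2*y) dw, which multiplied by dy ∧ dz gives (-3*x - 2*y) dy ∧ dz ∧ dw
  d(x*(y + 3*z)) includes (∂/∂x)(x*(y + 3*z)) dx = (y + 3*z) dx, which multiplied by dz ∧ dw gives (y + 3*z) dx ∧ dz ∧ dw
  d(x*(y + 3*z)) includes (∂/∂y)(x*(y + 3*z)) dy = (x) dy, which multiplied by dz ∧ dw gives (x) dy ∧ dz ∧ dw
Collecting like 3-forms: d(omega) = (-2*w) dx ∧ dy ∧ dz + (-8*w + z) dx ∧ dy ∧ dw + (-2*x - 2*y) dy ∧ dz ∧ dw + (y + 3*z) dx ∧ dz ∧ dw.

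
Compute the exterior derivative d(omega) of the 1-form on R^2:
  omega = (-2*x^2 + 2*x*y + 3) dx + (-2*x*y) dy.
d(omega) = (-2*x - 2*y) dx ∧ dy

For a 1-form omega = sum_i f_i dx_i, the exterior derivative is
  d(omega) = sum_{i < j} (∂f_j/∂x_i - ∂f_i/∂x_j) dx_i ∧ dx_j.
  coefficient of dx ∧ dy: ∂f_2/∂x - ∂f_1/∂y = ∂(-2*x*y)/∂x - ∂(-2*x^2 + 2*x*y + 3)/∂y = -2*x - 2*y
Assembling: d(omega) = (-2*x - 2*y) dx ∧ dy.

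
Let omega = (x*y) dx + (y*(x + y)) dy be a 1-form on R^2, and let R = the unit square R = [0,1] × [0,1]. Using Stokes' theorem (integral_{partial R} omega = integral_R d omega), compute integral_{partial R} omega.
integral_(partial R) omega = 0

Stokes: integral_partial_R omega = integral_R d omega with d omega = (∂Q/∂x - ∂P/∂y) dx ∧ dy.
  ∂Q/∂x = y
  ∂P/∂y = x
  integrand = ∂Q/∂x - ∂P/∂y = -x + y.
Integrating over R: integral_0^1 integral_0^1 (-x + y) dx dy = 0.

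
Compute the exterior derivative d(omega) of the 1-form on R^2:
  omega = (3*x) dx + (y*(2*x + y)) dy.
d(omega) = (2*y) dx ∧ dy

For a 1-form omega = sum_i f_i dx_i, the exterior derivative is
  d(omega) = sum_{i < j} (∂f_j/∂x_i - ∂f_i/∂x_j) dx_i ∧ dx_j.
  coefficient of dx ∧ dy: ∂f_2/∂x - ∂f_1/∂y = ∂(y*(2*x + y))/∂x - ∂(3*x)/∂y = 2*y
Assembling: d(omega) = (2*y) dx ∧ dy.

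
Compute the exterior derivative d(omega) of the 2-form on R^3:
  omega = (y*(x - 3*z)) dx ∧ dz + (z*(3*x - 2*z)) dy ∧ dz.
d(omega) = (-x + 6*z) dx ∧ dy ∧ dz

For a 2-form omega = sum_{i<j} g_{ij} dx_i ∧ dx_j, the exterior derivative is
  d(omega) = sum_{i<j} d(g_{ij}) ∧ dx_i ∧ dx_j = sum_{i<j, k} (∂g_{ij}/∂x_k) dx_k ∧ dx_i ∧ dx_j.
Expand each term, using dx_k ∧ dx_i ∧ dx_j = sgn(permutation) dx_{(a)} ∧ dx_{(b)} ∧ dx_{(c)} with (a < b < c) sorted:
  d(y*(x - 3*z)) includes (∂/∂y)(y*(x - 3*z)) dy = (x - 3*z) dy, which multiplied by dx ∧ dz gives (-x + 3*z) dx ∧ dy ∧ dz
  d(z*(3*x - 2*z)) includes (∂/∂x)(z*(3*x - 2*z)) dx = (3*z) dx, which multiplied by dy ∧ dz gives (3*z) dx ∧ dy ∧ dz
Collecting like 3-forms: d(omega) = (-x + 6*z) dx ∧ dy ∧ dz.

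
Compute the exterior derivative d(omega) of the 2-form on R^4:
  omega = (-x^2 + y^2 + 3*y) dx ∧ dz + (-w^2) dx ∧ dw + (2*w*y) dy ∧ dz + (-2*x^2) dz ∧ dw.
d(omega) = (-2*y - 3) dx ∧ dy ∧ dz + (2*y) dy ∧ dz ∧ dw + (-4*x) dx ∧ dz ∧ dw

For a 2-form omega = sum_{i<j} g_{ij} dx_i ∧ dx_j, the exterior derivative is
  d(omega) = sum_{i<j} d(g_{ij}) ∧ dx_i ∧ dx_j = sum_{i<j, k} (∂g_{ij}/∂x_k) dx_k ∧ dx_i ∧ dx_j.
Expand each term, using dx_k ∧ dx_i ∧ dx_j = sgn(permutation) dx_{(a)} ∧ dx_{(b)} ∧ dx_{(c)} with (a < b < c) sorted:
  d(-x^2 + y^2 + 3*y) includes (∂/∂y)(-x^2 + y^2 + 3*y) dy = (2*y + 3) dy, which multiplied by dx ∧ dz gives (-2*y - 3) dx ∧ dy ∧ dz
  d(2*w*y) includes (∂/∂w)(2*w*y) dw = (2*y) dw, which multiplied by dy ∧ dz gives (2*y) dy ∧ dz ∧ dw
  d(-2*x^2) includes (∂/∂x)(-2*x^2) dx = (-4*x) dx, which multiplied by dz ∧ dw gives (-4*x) dx ∧ dz ∧ dw
Collecting like 3-forms: d(omega) = (-2*y - 3) dx ∧ dy ∧ dz + (2*y) dy ∧ dz ∧ dw + (-4*x) dx ∧ dz ∧ dw.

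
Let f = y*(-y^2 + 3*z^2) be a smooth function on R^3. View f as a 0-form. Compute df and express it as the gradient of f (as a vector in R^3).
df = (0) dx + (-3*y^2 + 3*z^2) dy + (6*y*z) dz; grad f = (0, -3*y^2 + 3*z^2, 6*y*z)

For a 0-form f, d f = (∂f/∂x) dx + (∂f/∂y) dy + (∂f/∂z) dz. The components of the vector representation are exactly the entries of grad f in Cartesian coordinates:
  ∂f/∂x = 0
  ∂f/∂y = -3*y^2 + 3*z^2
  ∂f/∂z = 6*y*z.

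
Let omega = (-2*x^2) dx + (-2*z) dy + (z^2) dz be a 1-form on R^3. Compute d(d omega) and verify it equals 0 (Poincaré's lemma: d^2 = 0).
d(d omega) = 0

Step 1: d omega = sum_{i<j} (∂f_j/∂x_i - ∂f_i/∂x_j) dx_i ∧ dx_j:
  coeff of dx ∧ dy: 0
  coeff of dx ∧ dz: 0
  coeff of dy ∧ dz: 2
Step 2: Apply d again to each 2-form coefficient. The only possible 3-form in R^3 is dx ∧ dy ∧ dz, with coefficient
  ∂(coeff of dy∧dz)/∂x - ∂(coeff of dx∧dz)/∂y + ∂(coeff of dx∧dy)/∂z
  = ∂/∂x (2) - ∂/∂y (0) + ∂/∂z (0).
Each of these terms simplifies to sums of mixed partials that cancel in pairs. The result is 0 (by equality of mixed partials for smooth functions — Schwarz / Clairaut).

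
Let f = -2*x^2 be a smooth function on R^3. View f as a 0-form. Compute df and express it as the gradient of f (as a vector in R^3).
df = (-4*x) dx + (0) dy + (0) dz; grad f = (-4*x, 0, 0)

For a 0-form f, d f = (∂f/∂x) dx + (∂f/∂y) dy + (∂f/∂z) dz. The components of the vector representation are exactly the entries of grad f in Cartesian coordinates:
  ∂f/∂x = -4*x
  ∂f/∂y = 0
  ∂f/∂z = 0.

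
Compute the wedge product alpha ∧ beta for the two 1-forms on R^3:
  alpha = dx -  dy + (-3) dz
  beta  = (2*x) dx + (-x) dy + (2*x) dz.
alpha ∧ beta = (x) dx ∧ dy + (8*x) dx ∧ dz + (-5*x) dy ∧ dz

Distribute the wedge, using dx_i ∧ dx_j = -dx_j ∧ dx_i and dx_i ∧ dx_i = 0. For each pair (i, j) with i < j, the coefficient of dx_i ∧ dx_j in alpha ∧ beta is (alpha_i * beta_j - alpha_j * beta_i). Collecting: alpha ∧ beta = (x) dx ∧ dy + (8*x) dx ∧ dz + (-5*x) dy ∧ dz.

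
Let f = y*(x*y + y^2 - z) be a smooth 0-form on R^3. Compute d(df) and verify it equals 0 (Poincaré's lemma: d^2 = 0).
d(df) = 0

Step 1: df = sum_i (∂f/∂x_i) dx_i = (y^2) dx + (2*x*y + 3*y^2 - z) dy + (-y) dz.
Step 2: Apply d again. Using the 1-form formula, the coefficient of dx ∧ dy in d(df) is ∂^2 f/∂x ∂y - ∂^2 f/∂y ∂x = (2*y) - (2*y) = 0 (equality of mixed partials for smooth f).
Similarly for dx ∧ dz and dy ∧ dz — all coefficients vanish. So d(df) = 0.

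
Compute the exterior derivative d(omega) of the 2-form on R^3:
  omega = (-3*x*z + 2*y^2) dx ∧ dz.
d(omega) = (-4*y) dx ∧ dy ∧ dz

For a 2-form omega = sum_{i<j} g_{ij} dx_i ∧ dx_j, the exterior derivative is
  d(omega) = sum_{i<j} d(g_{ij}) ∧ dx_i ∧ dx_j = sum_{i<j, k} (∂g_{ij}/∂x_k) dx_k ∧ dx_i ∧ dx_j.
Expand each term, using dx_k ∧ dx_i ∧ dx_j = sgn(permutation) dx_{(a)} ∧ dx_{(b)} ∧ dx_{(c)} with (a < b < c) sorted:
  d(-3*x*z + 2*y^2) includes (∂/∂y)(-3*x*z + 2*y^2) dy = (4*y) dy, which multiplied by dx ∧ dz gives (-4*y) dx ∧ dy ∧ dz
Collecting like 3-forms: d(omega) = (-4*y) dx ∧ dy ∧ dz.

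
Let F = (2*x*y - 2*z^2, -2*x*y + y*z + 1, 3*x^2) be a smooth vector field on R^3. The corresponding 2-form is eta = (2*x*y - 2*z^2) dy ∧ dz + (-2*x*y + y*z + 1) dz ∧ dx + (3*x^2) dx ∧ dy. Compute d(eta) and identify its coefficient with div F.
d(eta) = (-2*x + 2*y + z) dx ∧ dy ∧ dz; div F = -2*x + 2*y + z

For a 2-form in R^3 of the form above, applying d gives a 3-form with coefficient ∂P/∂x + ∂Q/∂y + ∂R/∂z:
  ∂P/∂x = 2*y
  ∂Q/∂y = -2*x + z
  ∂R/∂z = 0
Sum = -2*x + 2*y + z, which is exactly div F.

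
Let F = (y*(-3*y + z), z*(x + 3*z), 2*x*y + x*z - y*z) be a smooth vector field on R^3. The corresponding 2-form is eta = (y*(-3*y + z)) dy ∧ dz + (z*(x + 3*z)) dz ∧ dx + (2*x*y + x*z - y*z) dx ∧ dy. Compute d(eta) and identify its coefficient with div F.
d(eta) = (x - y) dx ∧ dy ∧ dz; div F = x - y

For a 2-form in R^3 of the form above, applying d gives a 3-form with coefficient ∂P/∂x + ∂Q/∂y + ∂R/∂z:
  ∂P/∂x = 0
  ∂Q/∂y = 0
  ∂R/∂z = x - y
Sum = x - y, which is exactly div F.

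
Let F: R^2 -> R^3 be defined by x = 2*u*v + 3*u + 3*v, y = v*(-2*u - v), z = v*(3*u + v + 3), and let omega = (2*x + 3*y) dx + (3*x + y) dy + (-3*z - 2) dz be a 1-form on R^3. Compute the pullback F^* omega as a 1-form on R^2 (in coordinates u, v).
F^* omega = (-39*u*v^2 - 12*u*v + 18*u - 13*v^3 - 42*v^2 + 12*v) du + (-39*u^2*v - 6*u^2 - 39*u*v^2 - 84*u*v + 12*u - 4*v^3 - 54*v^2 - 13*v - 6) dv

Using F^*(f dg) = (f ∘ F) d(g ∘ F), substitute each coordinate x_i by F_i(u, v) in f_i, and replace dx_i by d F_i = (∂F_i/∂u) du + (∂F_i/∂v) dv.
  For the x component: f_1(F) = -2*u*v + 6*u - 3*v^2 + 6*v; d F_1 = (2*v + 3) du + (2*u + 3) dv
  For the y component: f_2(F) = 4*u*v + 9*u - v^2 + 9*v; d F_2 = (-2*v) du + (-2*u - 2*v) dv
  For the z component: f_3(F) = -9*u*v - 3*v^2 - 9*v - 2; d F_3 = (3*v) du + (3*u + 2*v + 3) dv
Combining and collecting du, dv coefficients:
  coeff of du: -39*u*v^2 - 12*u*v + 18*u - 13*v^3 - 42*v^2 + 12*v
  coeff of dv: -39*u^2*v - 6*u^2 - 39*u*v^2 - 84*u*v + 12*u - 4*v^3 - 54*v^2 - 13*v - 6
F^* omega = (-39*u*v^2 - 12*u*v + 18*u - 13*v^3 - 42*v^2 + 12*v) du + (-39*u^2*v - 6*u^2 - 39*u*v^2 - 84*u*v + 12*u - 4*v^3 - 54*v^2 - 13*v - 6) dv.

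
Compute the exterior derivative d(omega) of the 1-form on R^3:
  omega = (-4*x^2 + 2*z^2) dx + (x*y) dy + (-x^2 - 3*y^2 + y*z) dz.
d(omega) = (y) dx ∧ dy + (-2*x - 4*z) dx ∧ dz + (-6*y + z) dy ∧ dz

For a 1-form omega = sum_i f_i dx_i, the exterior derivative is
  d(omega) = sum_{i < j} (∂f_j/∂x_i - ∂f_i/∂x_j) dx_i ∧ dx_j.
  coefficient of dx ∧ dy: ∂f_2/∂x - ∂f_1/∂y = ∂(x*y)/∂x - ∂(-4*x^2 + 2*z^2)/∂y = y
  coefficient of dx ∧ dz: ∂f_3/∂x - ∂f_1/∂z = ∂(-x^2 - 3*y^2 + y*z)/∂x - ∂(-4*x^2 + 2*z^2)/∂z = -2*x - 4*z
  coefficient of dy ∧ dz: ∂f_3/∂y - ∂f_2/∂z = ∂(-x^2 - 3*y^2 + y*z)/∂y - ∂(x*y)/∂z = -6*y + z
Assembling: d(omega) = (y) dx ∧ dy + (-2*x - 4*z) dx ∧ dz + (-6*y + z) dy ∧ dz.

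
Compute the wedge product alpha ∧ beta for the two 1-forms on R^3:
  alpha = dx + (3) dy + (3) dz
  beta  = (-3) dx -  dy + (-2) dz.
alpha ∧ beta = (8) dx ∧ dy + (7) dx ∧ dz + (-3) dy ∧ dz

Distribute the wedge, using dx_i ∧ dx_j = -dx_j ∧ dx_i and dx_i ∧ dx_i = 0. For each pair (i, j) with i < j, the coefficient of dx_i ∧ dx_j in alpha ∧ beta is (alpha_i * beta_j - alpha_j * beta_i). Collecting: alpha ∧ beta = (8) dx ∧ dy + (7) dx ∧ dz + (-3) dy ∧ dz.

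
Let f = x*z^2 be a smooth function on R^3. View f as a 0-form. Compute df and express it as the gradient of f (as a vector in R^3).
df = (z^2) dx + (0) dy + (2*x*z) dz; grad f = (z^2, 0, 2*x*z)

For a 0-form f, d f = (∂f/∂x) dx + (∂f/∂y) dy + (∂f/∂z) dz. The components of the vector representation are exactly the entries of grad f in Cartesian coordinates:
  ∂f/∂x = z^2
  ∂f/∂y = 0
  ∂f/∂z = 2*x*z.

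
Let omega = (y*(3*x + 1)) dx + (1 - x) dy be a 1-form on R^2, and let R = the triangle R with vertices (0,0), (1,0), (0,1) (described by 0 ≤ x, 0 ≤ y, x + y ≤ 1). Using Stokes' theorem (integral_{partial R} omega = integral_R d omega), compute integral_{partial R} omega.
integral_(partial R) omega = -3/2

Stokes: integral_partial_R omega = integral_R d omega with d omega = (∂Q/∂x - ∂P/∂y) dx ∧ dy.
  ∂Q/∂x = -1
  ∂P/∂y = 3*x + 1
  integrand = ∂Q/∂x - ∂P/∂y = -3*x - 2.
Integrating over R: integral_0^1 integral_0^{1-x} (-3*x - 2) dy dx = -3/2.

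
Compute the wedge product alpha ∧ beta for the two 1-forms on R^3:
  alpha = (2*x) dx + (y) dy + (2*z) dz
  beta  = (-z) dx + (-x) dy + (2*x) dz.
alpha ∧ beta = (-2*x^2 + y*z) dx ∧ dy + (4*x^2 + 2*z^2) dx ∧ dz + (2*x*(y + z)) dy ∧ dz

Distribute the wedge, using dx_i ∧ dx_j = -dx_j ∧ dx_i and dx_i ∧ dx_i = 0. For each pair (i, j) with i < j, the coefficient of dx_i ∧ dx_j in alpha ∧ beta is (alpha_i * beta_j - alpha_j * beta_i). Collecting: alpha ∧ beta = (-2*x^2 + y*z) dx ∧ dy + (4*x^2 + 2*z^2) dx ∧ dz + (2*x*(y + z)) dy ∧ dz.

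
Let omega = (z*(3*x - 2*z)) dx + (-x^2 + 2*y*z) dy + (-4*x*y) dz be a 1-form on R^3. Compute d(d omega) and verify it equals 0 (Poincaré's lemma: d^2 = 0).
d(d omega) = 0

Step 1: d omega = sum_{i<j} (∂f_j/∂x_i - ∂f_i/∂x_j) dx_i ∧ dx_j:
  coeff of dx ∧ dy: -2*x
  coeff of dx ∧ dz: -3*x - 4*y + 4*z
  coeff of dy ∧ dz: -4*x - 2*y
Step 2: Apply d again to each 2-form coefficient. The only possible 3-form in R^3 is dx ∧ dy ∧ dz, with coefficient
  ∂(coeff of dy∧dz)/∂x - ∂(coeff of dx∧dz)/∂y + ∂(coeff of dx∧dy)/∂z
  = ∂/∂x (-4*x - 2*y) - ∂/∂y (-3*x - 4*y + 4*z) + ∂/∂z (-2*x).
Each of these terms simplifies to sums of mixed partials that cancel in pairs. The result is 0 (by equality of mixed partials for smooth functions — Schwarz / Clairaut).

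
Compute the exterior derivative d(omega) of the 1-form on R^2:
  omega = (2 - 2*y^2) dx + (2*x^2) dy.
d(omega) = (4*x + 4*y) dx ∧ dy

For a 1-form omega = sum_i f_i dx_i, the exterior derivative is
  d(omega) = sum_{i < j} (∂f_j/∂x_i - ∂f_i/∂x_j) dx_i ∧ dx_j.
  coefficient of dx ∧ dy: ∂f_2/∂x - ∂f_1/∂y = ∂(2*x^2)/∂x - ∂(2 - 2*y^2)/∂y = 4*x + 4*y
Assembling: d(omega) = (4*x + 4*y) dx ∧ dy.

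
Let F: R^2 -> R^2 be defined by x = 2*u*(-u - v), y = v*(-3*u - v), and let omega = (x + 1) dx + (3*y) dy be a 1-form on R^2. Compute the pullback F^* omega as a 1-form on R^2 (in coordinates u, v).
F^* omega = (8*u^3 + 12*u^2*v + 31*u*v^2 - 4*u + 9*v^3 - 2*v) du + (4*u^3 + 31*u^2*v + 27*u*v^2 - 2*u + 6*v^3) dv

Using F^*(f dg) = (f ∘ F) d(g ∘ F), substitute each coordinate x_i by F_i(u, v) in f_i, and replace dx_i by d F_i = (∂F_i/∂u) du + (∂F_i/∂v) dv.
  For the x component: f_1(F) = -2*u^2 - 2*u*v + 1; d F_1 = (-4*u - 2*v) du + (-2*u) dv
  For the y component: f_2(F) = 3*v*(-3*u - v); d F_2 = (-3*v) du + (-3*u - 2*v) dv
Combining and collecting du, dv coefficients:
  coeff of du: 8*u^3 + 12*u^2*v + 31*u*v^2 - 4*u + 9*v^3 - 2*v
  coeff of dv: 4*u^3 + 31*u^2*v + 27*u*v^2 - 2*u + 6*v^3
F^* omega = (8*u^3 + 12*u^2*v + 31*u*v^2 - 4*u + 9*v^3 - 2*v) du + (4*u^3 + 31*u^2*v + 27*u*v^2 - 2*u + 6*v^3) dv.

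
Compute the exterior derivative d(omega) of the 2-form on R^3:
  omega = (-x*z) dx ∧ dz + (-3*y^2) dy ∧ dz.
d(omega) = 0

For a 2-form omega = sum_{i<j} g_{ij} dx_i ∧ dx_j, the exterior derivative is
  d(omega) = sum_{i<j} d(g_{ij}) ∧ dx_i ∧ dx_j = sum_{i<j, k} (∂g_{ij}/∂x_k) dx_k ∧ dx_i ∧ dx_j.
Expand each term, using dx_k ∧ dx_i ∧ dx_j = sgn(permutation) dx_{(a)} ∧ dx_{(b)} ∧ dx_{(c)} with (a < b < c) sorted:

Collecting like 3-forms: d(omega) = 0.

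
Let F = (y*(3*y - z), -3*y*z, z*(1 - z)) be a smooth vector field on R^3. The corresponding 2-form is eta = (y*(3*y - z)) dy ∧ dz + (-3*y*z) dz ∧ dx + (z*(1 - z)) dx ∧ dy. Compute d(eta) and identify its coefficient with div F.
d(eta) = (1 - 5*z) dx ∧ dy ∧ dz; div F = 1 - 5*z

For a 2-form in R^3 of the form above, applying d gives a 3-form with coefficient ∂P/∂x + ∂Q/∂y + ∂R/∂z:
  ∂P/∂x = 0
  ∂Q/∂y = -3*z
  ∂R/∂z = 1 - 2*z
Sum = 1 - 5*z, which is exactly div F.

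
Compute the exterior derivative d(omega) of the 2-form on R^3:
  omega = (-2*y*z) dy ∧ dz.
d(omega) = 0

For a 2-form omega = sum_{i<j} g_{ij} dx_i ∧ dx_j, the exterior derivative is
  d(omega) = sum_{i<j} d(g_{ij}) ∧ dx_i ∧ dx_j = sum_{i<j, k} (∂g_{ij}/∂x_k) dx_k ∧ dx_i ∧ dx_j.
Expand each term, using dx_k ∧ dx_i ∧ dx_j = sgn(permutation) dx_{(a)} ∧ dx_{(b)} ∧ dx_{(c)} with (a < b < c) sorted:

Collecting like 3-forms: d(omega) = 0.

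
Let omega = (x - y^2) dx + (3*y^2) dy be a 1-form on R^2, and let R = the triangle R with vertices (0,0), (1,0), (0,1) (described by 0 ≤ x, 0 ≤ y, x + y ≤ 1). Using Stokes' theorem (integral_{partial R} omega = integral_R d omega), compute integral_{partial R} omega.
integral_(partial R) omega = 1/3

Stokes: integral_partial_R omega = integral_R d omega with d omega = (∂Q/∂x - ∂P/∂y) dx ∧ dy.
  ∂Q/∂x = 0
  ∂P/∂y = -2*y
  integrand = ∂Q/∂x - ∂P/∂y = 2*y.
Integrating over R: integral_0^1 integral_0^{1-x} (2*y) dy dx = 1/3.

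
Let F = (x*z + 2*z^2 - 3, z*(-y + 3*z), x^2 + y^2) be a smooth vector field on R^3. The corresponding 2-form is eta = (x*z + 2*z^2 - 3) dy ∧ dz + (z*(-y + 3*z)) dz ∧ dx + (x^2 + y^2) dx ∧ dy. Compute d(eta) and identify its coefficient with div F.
d(eta) = (0) dx ∧ dy ∧ dz; div F = 0

For a 2-form in R^3 of the form above, applying d gives a 3-form with coefficient ∂P/∂x + ∂Q/∂y + ∂R/∂z:
  ∂P/∂x = z
  ∂Q/∂y = -z
  ∂R/∂z = 0
Sum = 0, which is exactly div F.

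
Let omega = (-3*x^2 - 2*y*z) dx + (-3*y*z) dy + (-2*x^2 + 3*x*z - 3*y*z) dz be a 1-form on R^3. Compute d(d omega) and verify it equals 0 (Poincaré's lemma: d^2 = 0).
d(d omega) = 0

Step 1: d omega = sum_{i<j} (∂f_j/∂x_i - ∂f_i/∂x_j) dx_i ∧ dx_j:
  coeff of dx ∧ dy: 2*z
  coeff of dx ∧ dz: -4*x + 2*y + 3*z
  coeff of dy ∧ dz: 3*y - 3*z
Step 2: Apply d again to each 2-form coefficient. The only possible 3-form in R^3 is dx ∧ dy ∧ dz, with coefficient
  ∂(coeff of dy∧dz)/∂x - ∂(coeff of dx∧dz)/∂y + ∂(coeff of dx∧dy)/∂z
  = ∂/∂x (3*y - 3*z) - ∂/∂y (-4*x + 2*y + 3*z) + ∂/∂z (2*z).
Each of these terms simplifies to sums of mixed partials that cancel in pairs. The result is 0 (by equality of mixed partials for smooth functions — Schwarz / Clairaut).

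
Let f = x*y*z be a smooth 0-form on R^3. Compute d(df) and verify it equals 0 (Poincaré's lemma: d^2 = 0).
d(df) = 0

Step 1: df = sum_i (∂f/∂x_i) dx_i = (y*z) dx + (x*z) dy + (x*y) dz.
Step 2: Apply d again. Using the 1-form formula, the coefficient of dx ∧ dy in d(df) is ∂^2 f/∂x ∂y - ∂^2 f/∂y ∂x = (z) - (z) = 0 (equality of mixed partials for smooth f).
Similarly for dx ∧ dz and dy ∧ dz — all coefficients vanish. So d(df) = 0.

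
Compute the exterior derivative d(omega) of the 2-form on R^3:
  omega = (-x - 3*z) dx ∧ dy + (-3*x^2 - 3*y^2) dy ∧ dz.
d(omega) = (-6*x - 3) dx ∧ dy ∧ dz

For a 2-form omega = sum_{i<j} g_{ij} dx_i ∧ dx_j, the exterior derivative is
  d(omega) = sum_{i<j} d(g_{ij}) ∧ dx_i ∧ dx_j = sum_{i<j, k} (∂g_{ij}/∂x_k) dx_k ∧ dx_i ∧ dx_j.
Expand each term, using dx_k ∧ dx_i ∧ dx_j = sgn(permutation) dx_{(a)} ∧ dx_{(b)} ∧ dx_{(c)} with (a < b < c) sorted:
  d(-x - 3*z) includes (∂/∂z)(-x - 3*z) dz = (-3) dz, which multiplied by dx ∧ dy gives (-3) dx ∧ dy ∧ dz
  d(-3*x^2 - 3*y^2) includes (∂/∂x)(-3*x^2 - 3*y^2) dx = (-6*x) dx, which multiplied by dy ∧ dz gives (-6*x) dx ∧ dy ∧ dz
Collecting like 3-forms: d(omega) = (-6*x - 3) dx ∧ dy ∧ dz.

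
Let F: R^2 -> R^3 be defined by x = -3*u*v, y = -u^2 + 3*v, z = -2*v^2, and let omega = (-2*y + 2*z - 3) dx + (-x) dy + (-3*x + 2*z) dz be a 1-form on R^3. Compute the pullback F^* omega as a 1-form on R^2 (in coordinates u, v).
F^* omega = (3*v*(-4*u^2 + 4*v^2 + 6*v + 3)) du + (-6*u^3 - 24*u*v^2 + 27*u*v + 9*u + 16*v^3) dv

Using F^*(f dg) = (f ∘ F) d(g ∘ F), substitute each coordinate x_i by F_i(u, v) in f_i, and replace dx_i by d F_i = (∂F_i/∂u) du + (∂F_i/∂v) dv.
  For the x component: f_1(F) = 2*u^2 - 4*v^2 - 6*v - 3; d F_1 = (-3*v) du + (-3*u) dv
  For the y component: f_2(F) = 3*u*v; d F_2 = (-2*u) du + (3) dv
  For the z component: f_3(F) = v*(9*u - 4*v); d F_3 = (0) du + (-4*v) dv
Combining and collecting du, dv coefficients:
  coeff of du: 3*v*(-4*u^2 + 4*v^2 + 6*v + 3)
  coeff of dv: -6*u^3 - 24*u*v^2 + 27*u*v + 9*u + 16*v^3
F^* omega = (3*v*(-4*u^2 + 4*v^2 + 6*v + 3)) du + (-6*u^3 - 24*u*v^2 + 27*u*v + 9*u + 16*v^3) dv.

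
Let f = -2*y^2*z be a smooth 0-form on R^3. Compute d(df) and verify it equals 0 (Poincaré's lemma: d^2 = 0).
d(df) = 0

Step 1: df = sum_i (∂f/∂x_i) dx_i = (0) dx + (-4*y*z) dy + (-2*y^2) dz.
Step 2: Apply d again. Using the 1-form formula, the coefficient of dx ∧ dy in d(df) is ∂^2 f/∂x ∂y - ∂^2 f/∂y ∂x = (0) - (0) = 0 (equality of mixed partials for smooth f).
Similarly for dx ∧ dz and dy ∧ dz — all coefficients vanish. So d(df) = 0.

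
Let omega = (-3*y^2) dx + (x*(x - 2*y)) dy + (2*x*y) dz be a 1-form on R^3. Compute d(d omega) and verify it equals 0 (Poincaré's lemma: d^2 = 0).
d(d omega) = 0

Step 1: d omega = sum_{i<j} (∂f_j/∂x_i - ∂f_i/∂x_j) dx_i ∧ dx_j:
  coeff of dx ∧ dy: 2*x + 4*y
  coeff of dx ∧ dz: 2*y
  coeff of dy ∧ dz: 2*x
Step 2: Apply d again to each 2-form coefficient. The only possible 3-form in R^3 is dx ∧ dy ∧ dz, with coefficient
  ∂(coeff of dy∧dz)/∂x - ∂(coeff of dx∧dz)/∂y + ∂(coeff of dx∧dy)/∂z
  = ∂/∂x (2*x) - ∂/∂y (2*y) + ∂/∂z (2*x + 4*y).
Each of these terms simplifies to sums of mixed partials that cancel in pairs. The result is 0 (by equality of mixed partials for smooth functions — Schwarz / Clairaut).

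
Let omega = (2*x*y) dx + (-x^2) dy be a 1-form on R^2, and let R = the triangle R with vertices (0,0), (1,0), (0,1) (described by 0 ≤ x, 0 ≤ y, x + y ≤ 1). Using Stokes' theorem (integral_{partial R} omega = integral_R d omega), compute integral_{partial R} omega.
integral_(partial R) omega = -2/3

Stokes: integral_partial_R omega = integral_R d omega with d omega = (∂Q/∂x - ∂P/∂y) dx ∧ dy.
  ∂Q/∂x = -2*x
  ∂P/∂y = 2*x
  integrand = ∂Q/∂x - ∂P/∂y = -4*x.
Integrating over R: integral_0^1 integral_0^{1-x} (-4*x) dy dx = -2/3.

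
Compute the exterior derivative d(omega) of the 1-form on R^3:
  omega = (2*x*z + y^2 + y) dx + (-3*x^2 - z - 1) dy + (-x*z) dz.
d(omega) = (-6*x - 2*y - 1) dx ∧ dy + (-2*x - z) dx ∧ dz + (1) dy ∧ dz

For a 1-form omega = sum_i f_i dx_i, the exterior derivative is
  d(omega) = sum_{i < j} (∂f_j/∂x_i - ∂f_i/∂x_j) dx_i ∧ dx_j.
  coefficient of dx ∧ dy: ∂f_2/∂x - ∂f_1/∂y = ∂(-3*x^2 - z - 1)/∂x - ∂(2*x*z + y^2 + y)/∂y = -6*x - 2*y - 1
  coefficient of dx ∧ dz: ∂f_3/∂x - ∂f_1/∂z = ∂(-x*z)/∂x - ∂(2*x*z + y^2 + y)/∂z = -2*x - z
  coefficient of dy ∧ dz: ∂f_3/∂y - ∂f_2/∂z = ∂(-x*z)/∂y - ∂(-3*x^2 - z - 1)/∂z = 1
Assembling: d(omega) = (-6*x - 2*y - 1) dx ∧ dy + (-2*x - z) dx ∧ dz + (1) dy ∧ dz.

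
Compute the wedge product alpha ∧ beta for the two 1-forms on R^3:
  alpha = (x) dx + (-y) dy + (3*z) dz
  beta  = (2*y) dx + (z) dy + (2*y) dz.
alpha ∧ beta = (x*z + 2*y^2) dx ∧ dy + (2*y*(x - 3*z)) dx ∧ dz + (-2*y^2 - 3*z^2) dy ∧ dz

Distribute the wedge, using dx_i ∧ dx_j = -dx_j ∧ dx_i and dx_i ∧ dx_i = 0. For each pair (i, j) with i < j, the coefficient of dx_i ∧ dx_j in alpha ∧ beta is (alpha_i * beta_j - alpha_j * beta_i). Collecting: alpha ∧ beta = (x*z + 2*y^2) dx ∧ dy + (2*y*(x - 3*z)) dx ∧ dz + (-2*y^2 - 3*z^2) dy ∧ dz.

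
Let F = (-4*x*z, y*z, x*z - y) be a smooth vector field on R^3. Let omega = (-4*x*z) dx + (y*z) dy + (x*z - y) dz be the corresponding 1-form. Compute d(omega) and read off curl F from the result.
d(omega) = (-y - 1) dy ∧ dz + (-4*x - z) dz ∧ dx + (0) dx ∧ dy; curl F = (-y - 1, -4*x - z, 0)

d omega = sum_{i<j} (∂f_j/∂x_i - ∂f_i/∂x_j) dx_i ∧ dx_j. Under the identification (dy ∧ dz, dz ∧ dx, dx ∧ dy) ↔ (e_x, e_y, e_z), the coefficients are exactly the components of curl F. Compute:
  ∂R/∂y - ∂Q/∂z = (-1) - (y) = -y - 1
  ∂P/∂z - ∂R/∂x = (-4*x) - (z) = -4*x - z
  ∂Q/∂x - ∂P/∂y = (0) - (0) = 0.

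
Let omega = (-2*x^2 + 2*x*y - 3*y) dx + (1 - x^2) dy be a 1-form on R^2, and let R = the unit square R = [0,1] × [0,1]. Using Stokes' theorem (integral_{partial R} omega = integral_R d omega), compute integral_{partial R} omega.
integral_(partial R) omega = 1

Stokes: integral_partial_R omega = integral_R d omega with d omega = (∂Q/∂x - ∂P/∂y) dx ∧ dy.
  ∂Q/∂x = -2*x
  ∂P/∂y = 2*x - 3
  integrand = ∂Q/∂x - ∂P/∂y = 3 - 4*x.
Integrating over R: integral_0^1 integral_0^1 (3 - 4*x) dx dy = 1.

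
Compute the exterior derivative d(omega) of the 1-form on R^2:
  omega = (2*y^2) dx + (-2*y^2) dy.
d(omega) = (-4*y) dx ∧ dy

For a 1-form omega = sum_i f_i dx_i, the exterior derivative is
  d(omega) = sum_{i < j} (∂f_j/∂x_i - ∂f_i/∂x_j) dx_i ∧ dx_j.
  coefficient of dx ∧ dy: ∂f_2/∂x - ∂f_1/∂y = ∂(-2*y^2)/∂x - ∂(2*y^2)/∂y = -4*y
Assembling: d(omega) = (-4*y) dx ∧ dy.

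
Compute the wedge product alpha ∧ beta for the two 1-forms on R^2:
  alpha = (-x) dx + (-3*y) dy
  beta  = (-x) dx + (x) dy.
alpha ∧ beta = (-x*(x + 3*y)) dx ∧ dy

Distribute the wedge, using dx_i ∧ dx_j = -dx_j ∧ dx_i and dx_i ∧ dx_i = 0. For each pair (i, j) with i < j, the coefficient of dx_i ∧ dx_j in alpha ∧ beta is (alpha_i * beta_j - alpha_j * beta_i). Collecting: alpha ∧ beta = (-x*(x + 3*y)) dx ∧ dy.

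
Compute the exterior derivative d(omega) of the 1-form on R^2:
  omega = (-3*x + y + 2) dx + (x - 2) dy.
d(omega) = 0

For a 1-form omega = sum_i f_i dx_i, the exterior derivative is
  d(omega) = sum_{i < j} (∂f_j/∂x_i - ∂f_i/∂x_j) dx_i ∧ dx_j.

Assembling: d(omega) = 0.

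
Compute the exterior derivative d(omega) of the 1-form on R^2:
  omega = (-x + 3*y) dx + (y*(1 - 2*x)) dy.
d(omega) = (-2*y - 3) dx ∧ dy

For a 1-form omega = sum_i f_i dx_i, the exterior derivative is
  d(omega) = sum_{i < j} (∂f_j/∂x_i - ∂f_i/∂x_j) dx_i ∧ dx_j.
  coefficient of dx ∧ dy: ∂f_2/∂x - ∂f_1/∂y = ∂(y*(1 - 2*x))/∂x - ∂(-x + 3*y)/∂y = -2*y - 3
Assembling: d(omega) = (-2*y - 3) dx ∧ dy.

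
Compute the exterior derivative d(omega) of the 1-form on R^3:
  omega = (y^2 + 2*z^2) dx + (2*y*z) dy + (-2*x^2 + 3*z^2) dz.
d(omega) = (-2*y) dx ∧ dy + (-4*x - 4*z) dx ∧ dz + (-2*y) dy ∧ dz

For a 1-form omega = sum_i f_i dx_i, the exterior derivative is
  d(omega) = sum_{i < j} (∂f_j/∂x_i - ∂f_i/∂x_j) dx_i ∧ dx_j.
  coefficient of dx ∧ dy: ∂f_2/∂x - ∂f_1/∂y = ∂(2*y*z)/∂x - ∂(y^2 + 2*z^2)/∂y = -2*y
  coefficient of dx ∧ dz: ∂f_3/∂x - ∂f_1/∂z = ∂(-2*x^2 + 3*z^2)/∂x - ∂(y^2 + 2*z^2)/∂z = -4*x - 4*z
  coefficient of dy ∧ dz: ∂f_3/∂y - ∂f_2/∂z = ∂(-2*x^2 + 3*z^2)/∂y - ∂(2*y*z)/∂z = -2*y
Assembling: d(omega) = (-2*y) dx ∧ dy + (-4*x - 4*z) dx ∧ dz + (-2*y) dy ∧ dz.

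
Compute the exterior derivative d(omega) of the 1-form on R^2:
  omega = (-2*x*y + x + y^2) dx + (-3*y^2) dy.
d(omega) = (2*x - 2*y) dx ∧ dy

For a 1-form omega = sum_i f_i dx_i, the exterior derivative is
  d(omega) = sum_{i < j} (∂f_j/∂x_i - ∂f_i/∂x_j) dx_i ∧ dx_j.
  coefficient of dx ∧ dy: ∂f_2/∂x - ∂f_1/∂y = ∂(-3*y^2)/∂x - ∂(-2*x*y + x + y^2)/∂y = 2*x - 2*y
Assembling: d(omega) = (2*x - 2*y) dx ∧ dy.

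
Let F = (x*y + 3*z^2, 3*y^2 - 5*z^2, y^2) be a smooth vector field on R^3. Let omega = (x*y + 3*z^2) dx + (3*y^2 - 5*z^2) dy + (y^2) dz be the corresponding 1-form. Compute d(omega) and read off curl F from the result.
d(omega) = (2*y + 10*z) dy ∧ dz + (6*z) dz ∧ dx + (-x) dx ∧ dy; curl F = (2*y + 10*z, 6*z, -x)

d omega = sum_{i<j} (∂f_j/∂x_i - ∂f_i/∂x_j) dx_i ∧ dx_j. Under the identification (dy ∧ dz, dz ∧ dx, dx ∧ dy) ↔ (e_x, e_y, e_z), the coefficients are exactly the components of curl F. Compute:
  ∂R/∂y - ∂Q/∂z = (2*y) - (-10*z) = 2*y + 10*z
  ∂P/∂z - ∂R/∂x = (6*z) - (0) = 6*z
  ∂Q/∂x - ∂P/∂y = (0) - (x) = -x.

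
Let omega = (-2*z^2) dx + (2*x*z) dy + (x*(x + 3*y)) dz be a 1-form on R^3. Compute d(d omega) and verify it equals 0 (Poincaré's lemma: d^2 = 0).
d(d omega) = 0

Step 1: d omega = sum_{i<j} (∂f_j/∂x_i - ∂f_i/∂x_j) dx_i ∧ dx_j:
  coeff of dx ∧ dy: 2*z
  coeff of dx ∧ dz: 2*x + 3*y + 4*z
  coeff of dy ∧ dz: x
Step 2: Apply d again to each 2-form coefficient. The only possible 3-form in R^3 is dx ∧ dy ∧ dz, with coefficient
  ∂(coeff of dy∧dz)/∂x - ∂(coeff of dx∧dz)/∂y + ∂(coeff of dx∧dy)/∂z
  = ∂/∂x (x) - ∂/∂y (2*x + 3*y + 4*z) + ∂/∂z (2*z).
Each of these terms simplifies to sums of mixed partials that cancel in pairs. The result is 0 (by equality of mixed partials for smooth functions — Schwarz / Clairaut).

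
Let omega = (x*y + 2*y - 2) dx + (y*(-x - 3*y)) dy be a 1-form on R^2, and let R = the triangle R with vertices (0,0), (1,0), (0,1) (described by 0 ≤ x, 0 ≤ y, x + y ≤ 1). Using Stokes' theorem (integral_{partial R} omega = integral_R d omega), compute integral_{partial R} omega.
integral_(partial R) omega = -4/3

Stokes: integral_partial_R omega = integral_R d omega with d omega = (∂Q/∂x - ∂P/∂y) dx ∧ dy.
  ∂Q/∂x = -y
  ∂P/∂y = x + 2
  integrand = ∂Q/∂x - ∂P/∂y = -x - y - 2.
Integrating over R: integral_0^1 integral_0^{1-x} (-x - y - 2) dy dx = -4/3.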